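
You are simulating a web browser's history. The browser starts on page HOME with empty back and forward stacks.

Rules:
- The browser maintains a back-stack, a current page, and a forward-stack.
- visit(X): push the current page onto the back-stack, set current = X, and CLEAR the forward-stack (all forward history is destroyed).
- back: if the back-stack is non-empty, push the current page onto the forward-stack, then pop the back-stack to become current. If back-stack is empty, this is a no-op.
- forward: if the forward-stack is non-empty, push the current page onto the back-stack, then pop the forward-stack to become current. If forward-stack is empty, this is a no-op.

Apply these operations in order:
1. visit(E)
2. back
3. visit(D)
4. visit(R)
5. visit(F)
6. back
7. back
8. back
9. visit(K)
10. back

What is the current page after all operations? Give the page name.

After 1 (visit(E)): cur=E back=1 fwd=0
After 2 (back): cur=HOME back=0 fwd=1
After 3 (visit(D)): cur=D back=1 fwd=0
After 4 (visit(R)): cur=R back=2 fwd=0
After 5 (visit(F)): cur=F back=3 fwd=0
After 6 (back): cur=R back=2 fwd=1
After 7 (back): cur=D back=1 fwd=2
After 8 (back): cur=HOME back=0 fwd=3
After 9 (visit(K)): cur=K back=1 fwd=0
After 10 (back): cur=HOME back=0 fwd=1

Answer: HOME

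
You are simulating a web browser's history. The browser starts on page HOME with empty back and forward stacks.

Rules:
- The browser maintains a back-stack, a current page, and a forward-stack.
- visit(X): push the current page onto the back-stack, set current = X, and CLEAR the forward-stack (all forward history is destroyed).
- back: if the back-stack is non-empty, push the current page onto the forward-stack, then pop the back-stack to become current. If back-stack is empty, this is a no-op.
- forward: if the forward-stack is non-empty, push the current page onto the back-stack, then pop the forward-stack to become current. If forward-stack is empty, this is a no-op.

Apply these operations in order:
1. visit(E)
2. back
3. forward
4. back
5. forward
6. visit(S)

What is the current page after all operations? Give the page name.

Answer: S

Derivation:
After 1 (visit(E)): cur=E back=1 fwd=0
After 2 (back): cur=HOME back=0 fwd=1
After 3 (forward): cur=E back=1 fwd=0
After 4 (back): cur=HOME back=0 fwd=1
After 5 (forward): cur=E back=1 fwd=0
After 6 (visit(S)): cur=S back=2 fwd=0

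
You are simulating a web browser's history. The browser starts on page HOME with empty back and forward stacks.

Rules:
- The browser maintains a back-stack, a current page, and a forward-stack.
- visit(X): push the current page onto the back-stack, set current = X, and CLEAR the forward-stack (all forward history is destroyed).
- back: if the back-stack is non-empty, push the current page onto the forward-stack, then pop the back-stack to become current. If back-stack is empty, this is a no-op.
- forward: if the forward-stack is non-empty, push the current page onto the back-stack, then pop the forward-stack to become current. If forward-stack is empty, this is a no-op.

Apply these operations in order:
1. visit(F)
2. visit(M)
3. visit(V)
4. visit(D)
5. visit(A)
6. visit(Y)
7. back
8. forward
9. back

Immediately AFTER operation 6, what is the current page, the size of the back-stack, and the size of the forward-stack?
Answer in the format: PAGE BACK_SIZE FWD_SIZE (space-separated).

After 1 (visit(F)): cur=F back=1 fwd=0
After 2 (visit(M)): cur=M back=2 fwd=0
After 3 (visit(V)): cur=V back=3 fwd=0
After 4 (visit(D)): cur=D back=4 fwd=0
After 5 (visit(A)): cur=A back=5 fwd=0
After 6 (visit(Y)): cur=Y back=6 fwd=0

Y 6 0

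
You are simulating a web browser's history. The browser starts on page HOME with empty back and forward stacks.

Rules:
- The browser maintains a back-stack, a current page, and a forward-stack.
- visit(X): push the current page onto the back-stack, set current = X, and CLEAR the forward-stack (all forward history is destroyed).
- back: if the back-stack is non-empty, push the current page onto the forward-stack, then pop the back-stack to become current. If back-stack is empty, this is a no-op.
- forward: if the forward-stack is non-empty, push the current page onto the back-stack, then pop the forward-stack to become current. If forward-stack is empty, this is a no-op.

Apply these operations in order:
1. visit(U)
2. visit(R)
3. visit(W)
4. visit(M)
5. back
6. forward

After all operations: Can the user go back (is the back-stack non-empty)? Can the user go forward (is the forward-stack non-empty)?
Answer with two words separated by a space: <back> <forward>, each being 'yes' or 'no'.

Answer: yes no

Derivation:
After 1 (visit(U)): cur=U back=1 fwd=0
After 2 (visit(R)): cur=R back=2 fwd=0
After 3 (visit(W)): cur=W back=3 fwd=0
After 4 (visit(M)): cur=M back=4 fwd=0
After 5 (back): cur=W back=3 fwd=1
After 6 (forward): cur=M back=4 fwd=0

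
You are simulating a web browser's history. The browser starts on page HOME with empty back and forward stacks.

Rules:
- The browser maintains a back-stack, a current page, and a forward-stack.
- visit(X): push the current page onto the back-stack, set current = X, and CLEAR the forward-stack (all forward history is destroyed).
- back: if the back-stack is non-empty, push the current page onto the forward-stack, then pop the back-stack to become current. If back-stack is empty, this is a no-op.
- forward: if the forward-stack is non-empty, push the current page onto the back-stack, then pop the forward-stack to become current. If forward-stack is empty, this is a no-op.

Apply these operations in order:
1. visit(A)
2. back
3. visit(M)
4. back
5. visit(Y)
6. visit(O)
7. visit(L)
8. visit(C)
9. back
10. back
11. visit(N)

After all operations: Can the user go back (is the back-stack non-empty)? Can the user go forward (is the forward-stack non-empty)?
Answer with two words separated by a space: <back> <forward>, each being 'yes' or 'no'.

After 1 (visit(A)): cur=A back=1 fwd=0
After 2 (back): cur=HOME back=0 fwd=1
After 3 (visit(M)): cur=M back=1 fwd=0
After 4 (back): cur=HOME back=0 fwd=1
After 5 (visit(Y)): cur=Y back=1 fwd=0
After 6 (visit(O)): cur=O back=2 fwd=0
After 7 (visit(L)): cur=L back=3 fwd=0
After 8 (visit(C)): cur=C back=4 fwd=0
After 9 (back): cur=L back=3 fwd=1
After 10 (back): cur=O back=2 fwd=2
After 11 (visit(N)): cur=N back=3 fwd=0

Answer: yes no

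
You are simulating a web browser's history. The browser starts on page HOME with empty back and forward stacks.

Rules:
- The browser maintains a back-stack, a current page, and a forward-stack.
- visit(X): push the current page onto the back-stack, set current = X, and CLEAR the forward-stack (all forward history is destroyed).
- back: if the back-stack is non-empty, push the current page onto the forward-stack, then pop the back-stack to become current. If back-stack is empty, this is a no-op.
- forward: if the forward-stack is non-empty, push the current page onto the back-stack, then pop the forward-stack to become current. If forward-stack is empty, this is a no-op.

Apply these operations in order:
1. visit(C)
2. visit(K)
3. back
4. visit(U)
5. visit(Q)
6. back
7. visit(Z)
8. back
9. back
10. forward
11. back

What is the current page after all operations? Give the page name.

Answer: C

Derivation:
After 1 (visit(C)): cur=C back=1 fwd=0
After 2 (visit(K)): cur=K back=2 fwd=0
After 3 (back): cur=C back=1 fwd=1
After 4 (visit(U)): cur=U back=2 fwd=0
After 5 (visit(Q)): cur=Q back=3 fwd=0
After 6 (back): cur=U back=2 fwd=1
After 7 (visit(Z)): cur=Z back=3 fwd=0
After 8 (back): cur=U back=2 fwd=1
After 9 (back): cur=C back=1 fwd=2
After 10 (forward): cur=U back=2 fwd=1
After 11 (back): cur=C back=1 fwd=2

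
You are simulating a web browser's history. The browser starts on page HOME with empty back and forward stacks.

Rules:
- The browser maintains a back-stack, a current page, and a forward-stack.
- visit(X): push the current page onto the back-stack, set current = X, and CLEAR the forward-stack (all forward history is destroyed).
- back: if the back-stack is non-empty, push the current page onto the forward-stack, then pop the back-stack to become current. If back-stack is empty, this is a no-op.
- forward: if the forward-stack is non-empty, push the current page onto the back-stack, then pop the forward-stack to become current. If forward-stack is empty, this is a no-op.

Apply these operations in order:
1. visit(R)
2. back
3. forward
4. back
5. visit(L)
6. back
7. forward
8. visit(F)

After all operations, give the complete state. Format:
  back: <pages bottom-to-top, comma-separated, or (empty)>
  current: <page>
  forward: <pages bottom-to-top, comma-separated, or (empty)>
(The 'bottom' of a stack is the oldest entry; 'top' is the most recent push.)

After 1 (visit(R)): cur=R back=1 fwd=0
After 2 (back): cur=HOME back=0 fwd=1
After 3 (forward): cur=R back=1 fwd=0
After 4 (back): cur=HOME back=0 fwd=1
After 5 (visit(L)): cur=L back=1 fwd=0
After 6 (back): cur=HOME back=0 fwd=1
After 7 (forward): cur=L back=1 fwd=0
After 8 (visit(F)): cur=F back=2 fwd=0

Answer: back: HOME,L
current: F
forward: (empty)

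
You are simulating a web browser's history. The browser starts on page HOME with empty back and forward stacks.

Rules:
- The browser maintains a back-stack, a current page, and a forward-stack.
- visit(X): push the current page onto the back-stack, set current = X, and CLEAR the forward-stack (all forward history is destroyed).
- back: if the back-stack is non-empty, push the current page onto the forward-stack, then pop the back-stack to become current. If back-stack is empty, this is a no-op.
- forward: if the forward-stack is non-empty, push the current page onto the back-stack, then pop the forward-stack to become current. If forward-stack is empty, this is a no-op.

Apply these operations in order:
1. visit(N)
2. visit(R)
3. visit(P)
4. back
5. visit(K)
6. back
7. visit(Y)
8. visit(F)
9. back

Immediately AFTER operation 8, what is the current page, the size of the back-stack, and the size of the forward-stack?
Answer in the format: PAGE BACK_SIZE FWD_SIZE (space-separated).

After 1 (visit(N)): cur=N back=1 fwd=0
After 2 (visit(R)): cur=R back=2 fwd=0
After 3 (visit(P)): cur=P back=3 fwd=0
After 4 (back): cur=R back=2 fwd=1
After 5 (visit(K)): cur=K back=3 fwd=0
After 6 (back): cur=R back=2 fwd=1
After 7 (visit(Y)): cur=Y back=3 fwd=0
After 8 (visit(F)): cur=F back=4 fwd=0

F 4 0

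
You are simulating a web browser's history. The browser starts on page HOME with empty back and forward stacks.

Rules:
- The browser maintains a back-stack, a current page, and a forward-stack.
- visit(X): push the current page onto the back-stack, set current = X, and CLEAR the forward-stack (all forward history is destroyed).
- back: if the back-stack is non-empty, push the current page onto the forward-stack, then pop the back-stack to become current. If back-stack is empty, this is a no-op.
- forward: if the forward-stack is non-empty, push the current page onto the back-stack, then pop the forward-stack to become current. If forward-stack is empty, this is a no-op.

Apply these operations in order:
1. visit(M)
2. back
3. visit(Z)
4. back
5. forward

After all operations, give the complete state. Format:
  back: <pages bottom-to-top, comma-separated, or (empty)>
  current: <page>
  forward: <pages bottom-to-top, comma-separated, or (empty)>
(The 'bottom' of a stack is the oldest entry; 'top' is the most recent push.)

After 1 (visit(M)): cur=M back=1 fwd=0
After 2 (back): cur=HOME back=0 fwd=1
After 3 (visit(Z)): cur=Z back=1 fwd=0
After 4 (back): cur=HOME back=0 fwd=1
After 5 (forward): cur=Z back=1 fwd=0

Answer: back: HOME
current: Z
forward: (empty)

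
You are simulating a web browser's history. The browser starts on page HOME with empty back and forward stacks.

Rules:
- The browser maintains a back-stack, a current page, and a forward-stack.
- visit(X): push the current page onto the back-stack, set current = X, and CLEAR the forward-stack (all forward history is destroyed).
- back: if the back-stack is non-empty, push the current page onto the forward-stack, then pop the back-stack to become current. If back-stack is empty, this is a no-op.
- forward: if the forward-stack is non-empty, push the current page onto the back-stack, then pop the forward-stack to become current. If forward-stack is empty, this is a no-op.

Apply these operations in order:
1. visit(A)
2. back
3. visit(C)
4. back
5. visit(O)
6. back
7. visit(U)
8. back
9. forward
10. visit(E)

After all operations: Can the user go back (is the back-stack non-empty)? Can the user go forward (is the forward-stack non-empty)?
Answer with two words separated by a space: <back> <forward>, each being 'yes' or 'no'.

After 1 (visit(A)): cur=A back=1 fwd=0
After 2 (back): cur=HOME back=0 fwd=1
After 3 (visit(C)): cur=C back=1 fwd=0
After 4 (back): cur=HOME back=0 fwd=1
After 5 (visit(O)): cur=O back=1 fwd=0
After 6 (back): cur=HOME back=0 fwd=1
After 7 (visit(U)): cur=U back=1 fwd=0
After 8 (back): cur=HOME back=0 fwd=1
After 9 (forward): cur=U back=1 fwd=0
After 10 (visit(E)): cur=E back=2 fwd=0

Answer: yes no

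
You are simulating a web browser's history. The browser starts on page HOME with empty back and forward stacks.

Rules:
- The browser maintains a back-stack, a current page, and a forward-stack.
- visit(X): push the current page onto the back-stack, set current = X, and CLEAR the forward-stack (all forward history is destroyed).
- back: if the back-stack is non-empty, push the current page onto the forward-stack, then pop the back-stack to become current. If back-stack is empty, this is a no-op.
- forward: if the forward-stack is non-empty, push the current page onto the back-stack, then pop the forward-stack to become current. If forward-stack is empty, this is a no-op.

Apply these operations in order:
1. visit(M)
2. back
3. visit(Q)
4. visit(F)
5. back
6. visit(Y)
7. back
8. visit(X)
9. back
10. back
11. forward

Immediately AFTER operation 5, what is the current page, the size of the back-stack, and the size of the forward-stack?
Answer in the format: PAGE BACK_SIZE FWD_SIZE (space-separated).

After 1 (visit(M)): cur=M back=1 fwd=0
After 2 (back): cur=HOME back=0 fwd=1
After 3 (visit(Q)): cur=Q back=1 fwd=0
After 4 (visit(F)): cur=F back=2 fwd=0
After 5 (back): cur=Q back=1 fwd=1

Q 1 1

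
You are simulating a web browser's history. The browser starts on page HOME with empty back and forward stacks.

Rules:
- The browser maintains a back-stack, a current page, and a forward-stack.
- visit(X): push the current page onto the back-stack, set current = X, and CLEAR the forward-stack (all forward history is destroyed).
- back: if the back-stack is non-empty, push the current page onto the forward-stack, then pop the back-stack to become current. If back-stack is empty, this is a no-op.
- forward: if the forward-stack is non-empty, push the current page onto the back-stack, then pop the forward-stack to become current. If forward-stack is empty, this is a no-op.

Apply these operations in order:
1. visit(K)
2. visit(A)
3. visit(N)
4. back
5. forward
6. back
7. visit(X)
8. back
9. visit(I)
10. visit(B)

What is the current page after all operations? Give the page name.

After 1 (visit(K)): cur=K back=1 fwd=0
After 2 (visit(A)): cur=A back=2 fwd=0
After 3 (visit(N)): cur=N back=3 fwd=0
After 4 (back): cur=A back=2 fwd=1
After 5 (forward): cur=N back=3 fwd=0
After 6 (back): cur=A back=2 fwd=1
After 7 (visit(X)): cur=X back=3 fwd=0
After 8 (back): cur=A back=2 fwd=1
After 9 (visit(I)): cur=I back=3 fwd=0
After 10 (visit(B)): cur=B back=4 fwd=0

Answer: B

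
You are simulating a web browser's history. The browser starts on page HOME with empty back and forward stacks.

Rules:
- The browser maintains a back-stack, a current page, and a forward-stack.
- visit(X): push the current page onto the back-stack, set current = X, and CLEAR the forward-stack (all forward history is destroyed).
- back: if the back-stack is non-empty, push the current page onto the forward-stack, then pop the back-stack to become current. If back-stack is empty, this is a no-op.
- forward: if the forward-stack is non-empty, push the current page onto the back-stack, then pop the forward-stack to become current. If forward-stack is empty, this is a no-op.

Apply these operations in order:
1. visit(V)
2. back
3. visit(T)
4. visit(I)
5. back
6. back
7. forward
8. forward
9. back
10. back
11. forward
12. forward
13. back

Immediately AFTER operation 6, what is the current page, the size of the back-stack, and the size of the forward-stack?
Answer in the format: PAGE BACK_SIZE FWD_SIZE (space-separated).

After 1 (visit(V)): cur=V back=1 fwd=0
After 2 (back): cur=HOME back=0 fwd=1
After 3 (visit(T)): cur=T back=1 fwd=0
After 4 (visit(I)): cur=I back=2 fwd=0
After 5 (back): cur=T back=1 fwd=1
After 6 (back): cur=HOME back=0 fwd=2

HOME 0 2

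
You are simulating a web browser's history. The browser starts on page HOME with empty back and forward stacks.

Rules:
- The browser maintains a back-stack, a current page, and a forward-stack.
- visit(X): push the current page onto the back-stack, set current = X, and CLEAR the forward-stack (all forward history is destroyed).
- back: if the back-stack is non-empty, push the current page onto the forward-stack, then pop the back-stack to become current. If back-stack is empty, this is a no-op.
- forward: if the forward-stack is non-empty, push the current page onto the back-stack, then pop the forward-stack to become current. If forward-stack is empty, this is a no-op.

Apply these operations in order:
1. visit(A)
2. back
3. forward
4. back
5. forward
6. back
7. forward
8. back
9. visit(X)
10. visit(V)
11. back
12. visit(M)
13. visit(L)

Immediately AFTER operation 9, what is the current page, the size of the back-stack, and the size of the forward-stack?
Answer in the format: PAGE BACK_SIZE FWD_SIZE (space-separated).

After 1 (visit(A)): cur=A back=1 fwd=0
After 2 (back): cur=HOME back=0 fwd=1
After 3 (forward): cur=A back=1 fwd=0
After 4 (back): cur=HOME back=0 fwd=1
After 5 (forward): cur=A back=1 fwd=0
After 6 (back): cur=HOME back=0 fwd=1
After 7 (forward): cur=A back=1 fwd=0
After 8 (back): cur=HOME back=0 fwd=1
After 9 (visit(X)): cur=X back=1 fwd=0

X 1 0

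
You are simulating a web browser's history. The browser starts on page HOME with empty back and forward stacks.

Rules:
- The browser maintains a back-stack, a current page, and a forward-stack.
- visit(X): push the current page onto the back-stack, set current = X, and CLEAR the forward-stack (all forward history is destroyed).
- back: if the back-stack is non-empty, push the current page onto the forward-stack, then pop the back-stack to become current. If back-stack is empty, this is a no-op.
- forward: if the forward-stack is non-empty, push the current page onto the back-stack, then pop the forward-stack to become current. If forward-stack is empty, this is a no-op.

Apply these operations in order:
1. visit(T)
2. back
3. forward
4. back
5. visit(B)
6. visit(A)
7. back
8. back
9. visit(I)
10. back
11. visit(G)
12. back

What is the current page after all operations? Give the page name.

Answer: HOME

Derivation:
After 1 (visit(T)): cur=T back=1 fwd=0
After 2 (back): cur=HOME back=0 fwd=1
After 3 (forward): cur=T back=1 fwd=0
After 4 (back): cur=HOME back=0 fwd=1
After 5 (visit(B)): cur=B back=1 fwd=0
After 6 (visit(A)): cur=A back=2 fwd=0
After 7 (back): cur=B back=1 fwd=1
After 8 (back): cur=HOME back=0 fwd=2
After 9 (visit(I)): cur=I back=1 fwd=0
After 10 (back): cur=HOME back=0 fwd=1
After 11 (visit(G)): cur=G back=1 fwd=0
After 12 (back): cur=HOME back=0 fwd=1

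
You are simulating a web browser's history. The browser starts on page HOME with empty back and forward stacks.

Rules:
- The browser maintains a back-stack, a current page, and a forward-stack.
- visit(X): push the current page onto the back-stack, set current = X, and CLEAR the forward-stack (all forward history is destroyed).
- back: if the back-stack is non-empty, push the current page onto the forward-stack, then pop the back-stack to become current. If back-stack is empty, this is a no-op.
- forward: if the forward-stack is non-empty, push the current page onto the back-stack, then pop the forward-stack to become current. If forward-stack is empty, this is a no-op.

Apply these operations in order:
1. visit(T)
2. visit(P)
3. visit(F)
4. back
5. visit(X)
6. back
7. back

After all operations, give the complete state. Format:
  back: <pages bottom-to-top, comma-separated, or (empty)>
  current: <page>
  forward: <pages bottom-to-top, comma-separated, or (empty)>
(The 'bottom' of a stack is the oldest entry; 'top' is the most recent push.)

After 1 (visit(T)): cur=T back=1 fwd=0
After 2 (visit(P)): cur=P back=2 fwd=0
After 3 (visit(F)): cur=F back=3 fwd=0
After 4 (back): cur=P back=2 fwd=1
After 5 (visit(X)): cur=X back=3 fwd=0
After 6 (back): cur=P back=2 fwd=1
After 7 (back): cur=T back=1 fwd=2

Answer: back: HOME
current: T
forward: X,P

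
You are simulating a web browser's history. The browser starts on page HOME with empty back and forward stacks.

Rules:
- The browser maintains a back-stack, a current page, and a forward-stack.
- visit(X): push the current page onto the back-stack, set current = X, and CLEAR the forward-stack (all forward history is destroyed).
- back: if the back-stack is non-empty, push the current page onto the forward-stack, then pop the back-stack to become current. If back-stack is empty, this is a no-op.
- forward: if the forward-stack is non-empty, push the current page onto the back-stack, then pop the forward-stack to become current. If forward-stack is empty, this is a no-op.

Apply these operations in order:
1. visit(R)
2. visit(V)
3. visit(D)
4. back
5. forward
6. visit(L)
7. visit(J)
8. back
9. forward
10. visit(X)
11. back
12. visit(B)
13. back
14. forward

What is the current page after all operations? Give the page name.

Answer: B

Derivation:
After 1 (visit(R)): cur=R back=1 fwd=0
After 2 (visit(V)): cur=V back=2 fwd=0
After 3 (visit(D)): cur=D back=3 fwd=0
After 4 (back): cur=V back=2 fwd=1
After 5 (forward): cur=D back=3 fwd=0
After 6 (visit(L)): cur=L back=4 fwd=0
After 7 (visit(J)): cur=J back=5 fwd=0
After 8 (back): cur=L back=4 fwd=1
After 9 (forward): cur=J back=5 fwd=0
After 10 (visit(X)): cur=X back=6 fwd=0
After 11 (back): cur=J back=5 fwd=1
After 12 (visit(B)): cur=B back=6 fwd=0
After 13 (back): cur=J back=5 fwd=1
After 14 (forward): cur=B back=6 fwd=0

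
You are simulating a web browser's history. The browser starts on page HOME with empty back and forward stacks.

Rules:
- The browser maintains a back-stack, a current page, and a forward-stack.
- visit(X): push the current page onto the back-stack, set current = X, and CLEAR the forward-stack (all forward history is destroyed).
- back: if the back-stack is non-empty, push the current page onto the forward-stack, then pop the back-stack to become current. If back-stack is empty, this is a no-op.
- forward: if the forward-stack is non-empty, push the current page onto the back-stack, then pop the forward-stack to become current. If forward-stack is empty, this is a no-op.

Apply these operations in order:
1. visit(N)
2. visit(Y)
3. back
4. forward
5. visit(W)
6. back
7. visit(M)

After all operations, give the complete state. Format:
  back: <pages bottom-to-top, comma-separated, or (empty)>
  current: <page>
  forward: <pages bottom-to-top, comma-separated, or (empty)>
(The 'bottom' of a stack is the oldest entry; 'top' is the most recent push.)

Answer: back: HOME,N,Y
current: M
forward: (empty)

Derivation:
After 1 (visit(N)): cur=N back=1 fwd=0
After 2 (visit(Y)): cur=Y back=2 fwd=0
After 3 (back): cur=N back=1 fwd=1
After 4 (forward): cur=Y back=2 fwd=0
After 5 (visit(W)): cur=W back=3 fwd=0
After 6 (back): cur=Y back=2 fwd=1
After 7 (visit(M)): cur=M back=3 fwd=0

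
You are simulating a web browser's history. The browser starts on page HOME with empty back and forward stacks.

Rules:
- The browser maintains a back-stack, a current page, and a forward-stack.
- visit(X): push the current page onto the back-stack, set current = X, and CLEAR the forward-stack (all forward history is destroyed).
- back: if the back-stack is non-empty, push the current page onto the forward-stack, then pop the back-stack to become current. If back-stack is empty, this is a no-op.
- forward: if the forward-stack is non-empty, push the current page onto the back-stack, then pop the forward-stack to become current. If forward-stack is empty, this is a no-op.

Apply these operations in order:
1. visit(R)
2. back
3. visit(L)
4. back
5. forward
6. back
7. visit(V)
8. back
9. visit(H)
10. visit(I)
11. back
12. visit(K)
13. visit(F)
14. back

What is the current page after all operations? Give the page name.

Answer: K

Derivation:
After 1 (visit(R)): cur=R back=1 fwd=0
After 2 (back): cur=HOME back=0 fwd=1
After 3 (visit(L)): cur=L back=1 fwd=0
After 4 (back): cur=HOME back=0 fwd=1
After 5 (forward): cur=L back=1 fwd=0
After 6 (back): cur=HOME back=0 fwd=1
After 7 (visit(V)): cur=V back=1 fwd=0
After 8 (back): cur=HOME back=0 fwd=1
After 9 (visit(H)): cur=H back=1 fwd=0
After 10 (visit(I)): cur=I back=2 fwd=0
After 11 (back): cur=H back=1 fwd=1
After 12 (visit(K)): cur=K back=2 fwd=0
After 13 (visit(F)): cur=F back=3 fwd=0
After 14 (back): cur=K back=2 fwd=1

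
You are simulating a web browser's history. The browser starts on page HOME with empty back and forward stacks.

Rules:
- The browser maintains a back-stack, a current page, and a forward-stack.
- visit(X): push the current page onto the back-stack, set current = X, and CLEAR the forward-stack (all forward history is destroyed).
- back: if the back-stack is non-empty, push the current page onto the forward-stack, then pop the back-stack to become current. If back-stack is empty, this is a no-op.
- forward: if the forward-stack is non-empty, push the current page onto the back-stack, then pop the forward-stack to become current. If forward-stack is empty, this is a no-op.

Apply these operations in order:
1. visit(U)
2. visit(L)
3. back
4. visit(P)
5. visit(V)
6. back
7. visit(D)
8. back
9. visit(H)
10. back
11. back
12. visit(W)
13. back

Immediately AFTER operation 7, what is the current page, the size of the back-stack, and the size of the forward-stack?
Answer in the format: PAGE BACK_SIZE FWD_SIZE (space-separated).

After 1 (visit(U)): cur=U back=1 fwd=0
After 2 (visit(L)): cur=L back=2 fwd=0
After 3 (back): cur=U back=1 fwd=1
After 4 (visit(P)): cur=P back=2 fwd=0
After 5 (visit(V)): cur=V back=3 fwd=0
After 6 (back): cur=P back=2 fwd=1
After 7 (visit(D)): cur=D back=3 fwd=0

D 3 0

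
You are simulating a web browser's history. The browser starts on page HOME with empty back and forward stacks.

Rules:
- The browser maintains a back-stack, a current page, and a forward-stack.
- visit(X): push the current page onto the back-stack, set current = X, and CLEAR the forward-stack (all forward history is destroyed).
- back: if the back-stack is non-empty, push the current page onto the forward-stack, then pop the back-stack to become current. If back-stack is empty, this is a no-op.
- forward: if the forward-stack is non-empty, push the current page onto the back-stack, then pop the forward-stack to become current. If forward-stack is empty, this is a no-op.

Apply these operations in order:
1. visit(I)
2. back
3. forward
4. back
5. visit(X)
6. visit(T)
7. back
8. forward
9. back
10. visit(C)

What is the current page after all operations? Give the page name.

After 1 (visit(I)): cur=I back=1 fwd=0
After 2 (back): cur=HOME back=0 fwd=1
After 3 (forward): cur=I back=1 fwd=0
After 4 (back): cur=HOME back=0 fwd=1
After 5 (visit(X)): cur=X back=1 fwd=0
After 6 (visit(T)): cur=T back=2 fwd=0
After 7 (back): cur=X back=1 fwd=1
After 8 (forward): cur=T back=2 fwd=0
After 9 (back): cur=X back=1 fwd=1
After 10 (visit(C)): cur=C back=2 fwd=0

Answer: C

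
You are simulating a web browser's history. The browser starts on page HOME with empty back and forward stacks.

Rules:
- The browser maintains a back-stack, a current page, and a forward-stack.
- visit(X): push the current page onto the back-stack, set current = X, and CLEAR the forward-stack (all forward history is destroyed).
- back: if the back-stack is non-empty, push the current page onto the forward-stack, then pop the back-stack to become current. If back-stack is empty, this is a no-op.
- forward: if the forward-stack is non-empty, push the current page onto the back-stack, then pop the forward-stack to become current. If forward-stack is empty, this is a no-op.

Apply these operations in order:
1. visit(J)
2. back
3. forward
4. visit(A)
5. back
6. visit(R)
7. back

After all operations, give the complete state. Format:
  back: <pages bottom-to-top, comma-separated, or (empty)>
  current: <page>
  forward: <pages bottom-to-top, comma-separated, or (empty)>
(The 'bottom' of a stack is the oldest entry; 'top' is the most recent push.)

Answer: back: HOME
current: J
forward: R

Derivation:
After 1 (visit(J)): cur=J back=1 fwd=0
After 2 (back): cur=HOME back=0 fwd=1
After 3 (forward): cur=J back=1 fwd=0
After 4 (visit(A)): cur=A back=2 fwd=0
After 5 (back): cur=J back=1 fwd=1
After 6 (visit(R)): cur=R back=2 fwd=0
After 7 (back): cur=J back=1 fwd=1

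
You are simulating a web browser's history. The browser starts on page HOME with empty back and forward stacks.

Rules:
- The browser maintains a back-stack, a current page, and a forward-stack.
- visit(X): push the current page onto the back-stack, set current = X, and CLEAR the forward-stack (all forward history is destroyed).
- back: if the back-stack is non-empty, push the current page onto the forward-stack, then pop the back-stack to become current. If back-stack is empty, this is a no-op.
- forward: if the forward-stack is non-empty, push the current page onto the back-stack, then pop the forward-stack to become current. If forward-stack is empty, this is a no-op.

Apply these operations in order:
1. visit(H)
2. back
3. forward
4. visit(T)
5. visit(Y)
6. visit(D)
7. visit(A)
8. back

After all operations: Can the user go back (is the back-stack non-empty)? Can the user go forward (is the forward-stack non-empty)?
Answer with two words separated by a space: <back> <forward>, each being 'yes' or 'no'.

After 1 (visit(H)): cur=H back=1 fwd=0
After 2 (back): cur=HOME back=0 fwd=1
After 3 (forward): cur=H back=1 fwd=0
After 4 (visit(T)): cur=T back=2 fwd=0
After 5 (visit(Y)): cur=Y back=3 fwd=0
After 6 (visit(D)): cur=D back=4 fwd=0
After 7 (visit(A)): cur=A back=5 fwd=0
After 8 (back): cur=D back=4 fwd=1

Answer: yes yes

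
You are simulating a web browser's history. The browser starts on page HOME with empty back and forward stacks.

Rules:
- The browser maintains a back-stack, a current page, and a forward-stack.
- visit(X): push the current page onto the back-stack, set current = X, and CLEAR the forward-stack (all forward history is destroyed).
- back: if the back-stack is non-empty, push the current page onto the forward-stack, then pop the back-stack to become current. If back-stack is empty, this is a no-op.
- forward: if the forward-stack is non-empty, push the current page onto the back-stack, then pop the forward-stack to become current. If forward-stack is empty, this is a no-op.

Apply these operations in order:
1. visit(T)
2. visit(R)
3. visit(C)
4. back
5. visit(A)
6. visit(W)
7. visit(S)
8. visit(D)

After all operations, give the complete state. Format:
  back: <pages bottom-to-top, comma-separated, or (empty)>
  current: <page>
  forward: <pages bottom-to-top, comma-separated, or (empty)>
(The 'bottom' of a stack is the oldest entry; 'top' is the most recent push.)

Answer: back: HOME,T,R,A,W,S
current: D
forward: (empty)

Derivation:
After 1 (visit(T)): cur=T back=1 fwd=0
After 2 (visit(R)): cur=R back=2 fwd=0
After 3 (visit(C)): cur=C back=3 fwd=0
After 4 (back): cur=R back=2 fwd=1
After 5 (visit(A)): cur=A back=3 fwd=0
After 6 (visit(W)): cur=W back=4 fwd=0
After 7 (visit(S)): cur=S back=5 fwd=0
After 8 (visit(D)): cur=D back=6 fwd=0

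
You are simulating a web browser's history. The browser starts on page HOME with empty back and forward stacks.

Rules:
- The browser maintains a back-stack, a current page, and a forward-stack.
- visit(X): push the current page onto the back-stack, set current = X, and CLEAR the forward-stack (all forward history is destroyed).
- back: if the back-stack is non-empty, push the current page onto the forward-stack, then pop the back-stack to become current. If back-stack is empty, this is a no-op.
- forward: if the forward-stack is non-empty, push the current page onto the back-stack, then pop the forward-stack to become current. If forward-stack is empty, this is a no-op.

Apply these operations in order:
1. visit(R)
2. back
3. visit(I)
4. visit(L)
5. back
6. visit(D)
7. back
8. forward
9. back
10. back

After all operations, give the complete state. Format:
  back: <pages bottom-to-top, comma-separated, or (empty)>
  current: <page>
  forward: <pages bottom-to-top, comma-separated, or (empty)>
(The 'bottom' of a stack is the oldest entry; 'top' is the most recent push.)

After 1 (visit(R)): cur=R back=1 fwd=0
After 2 (back): cur=HOME back=0 fwd=1
After 3 (visit(I)): cur=I back=1 fwd=0
After 4 (visit(L)): cur=L back=2 fwd=0
After 5 (back): cur=I back=1 fwd=1
After 6 (visit(D)): cur=D back=2 fwd=0
After 7 (back): cur=I back=1 fwd=1
After 8 (forward): cur=D back=2 fwd=0
After 9 (back): cur=I back=1 fwd=1
After 10 (back): cur=HOME back=0 fwd=2

Answer: back: (empty)
current: HOME
forward: D,I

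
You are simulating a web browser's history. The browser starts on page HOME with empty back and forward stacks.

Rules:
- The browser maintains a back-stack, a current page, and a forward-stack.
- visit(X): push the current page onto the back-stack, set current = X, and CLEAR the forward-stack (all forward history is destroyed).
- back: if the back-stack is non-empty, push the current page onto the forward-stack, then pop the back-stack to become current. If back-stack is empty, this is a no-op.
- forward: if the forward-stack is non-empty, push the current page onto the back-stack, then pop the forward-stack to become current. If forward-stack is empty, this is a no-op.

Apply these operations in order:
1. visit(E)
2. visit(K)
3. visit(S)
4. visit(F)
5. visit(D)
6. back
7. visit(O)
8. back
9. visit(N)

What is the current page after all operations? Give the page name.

After 1 (visit(E)): cur=E back=1 fwd=0
After 2 (visit(K)): cur=K back=2 fwd=0
After 3 (visit(S)): cur=S back=3 fwd=0
After 4 (visit(F)): cur=F back=4 fwd=0
After 5 (visit(D)): cur=D back=5 fwd=0
After 6 (back): cur=F back=4 fwd=1
After 7 (visit(O)): cur=O back=5 fwd=0
After 8 (back): cur=F back=4 fwd=1
After 9 (visit(N)): cur=N back=5 fwd=0

Answer: N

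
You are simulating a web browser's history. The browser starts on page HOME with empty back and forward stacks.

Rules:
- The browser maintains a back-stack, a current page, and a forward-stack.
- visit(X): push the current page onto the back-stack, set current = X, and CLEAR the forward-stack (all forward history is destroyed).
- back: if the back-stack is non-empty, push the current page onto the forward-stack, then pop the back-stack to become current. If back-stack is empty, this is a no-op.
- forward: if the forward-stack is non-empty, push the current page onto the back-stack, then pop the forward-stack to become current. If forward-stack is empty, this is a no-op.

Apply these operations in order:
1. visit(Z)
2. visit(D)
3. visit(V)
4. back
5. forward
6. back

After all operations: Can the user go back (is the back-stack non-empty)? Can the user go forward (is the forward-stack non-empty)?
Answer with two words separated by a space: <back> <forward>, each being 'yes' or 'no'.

After 1 (visit(Z)): cur=Z back=1 fwd=0
After 2 (visit(D)): cur=D back=2 fwd=0
After 3 (visit(V)): cur=V back=3 fwd=0
After 4 (back): cur=D back=2 fwd=1
After 5 (forward): cur=V back=3 fwd=0
After 6 (back): cur=D back=2 fwd=1

Answer: yes yes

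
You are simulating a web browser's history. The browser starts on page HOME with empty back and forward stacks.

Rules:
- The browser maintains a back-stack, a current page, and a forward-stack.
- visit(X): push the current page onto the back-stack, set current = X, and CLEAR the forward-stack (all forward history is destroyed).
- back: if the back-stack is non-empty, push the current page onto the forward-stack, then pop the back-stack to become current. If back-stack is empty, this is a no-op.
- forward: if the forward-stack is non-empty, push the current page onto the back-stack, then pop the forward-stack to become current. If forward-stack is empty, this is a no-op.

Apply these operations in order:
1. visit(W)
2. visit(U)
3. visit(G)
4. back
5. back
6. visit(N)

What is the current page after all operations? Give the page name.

After 1 (visit(W)): cur=W back=1 fwd=0
After 2 (visit(U)): cur=U back=2 fwd=0
After 3 (visit(G)): cur=G back=3 fwd=0
After 4 (back): cur=U back=2 fwd=1
After 5 (back): cur=W back=1 fwd=2
After 6 (visit(N)): cur=N back=2 fwd=0

Answer: N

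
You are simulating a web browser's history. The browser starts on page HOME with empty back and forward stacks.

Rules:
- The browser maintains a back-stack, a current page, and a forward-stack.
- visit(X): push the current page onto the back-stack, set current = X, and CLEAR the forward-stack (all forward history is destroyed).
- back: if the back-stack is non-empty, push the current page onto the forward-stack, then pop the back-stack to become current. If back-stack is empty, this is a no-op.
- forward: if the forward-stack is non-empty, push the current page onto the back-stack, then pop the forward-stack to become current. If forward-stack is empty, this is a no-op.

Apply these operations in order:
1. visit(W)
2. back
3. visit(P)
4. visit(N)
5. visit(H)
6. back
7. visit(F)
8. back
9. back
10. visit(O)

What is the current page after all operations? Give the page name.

After 1 (visit(W)): cur=W back=1 fwd=0
After 2 (back): cur=HOME back=0 fwd=1
After 3 (visit(P)): cur=P back=1 fwd=0
After 4 (visit(N)): cur=N back=2 fwd=0
After 5 (visit(H)): cur=H back=3 fwd=0
After 6 (back): cur=N back=2 fwd=1
After 7 (visit(F)): cur=F back=3 fwd=0
After 8 (back): cur=N back=2 fwd=1
After 9 (back): cur=P back=1 fwd=2
After 10 (visit(O)): cur=O back=2 fwd=0

Answer: O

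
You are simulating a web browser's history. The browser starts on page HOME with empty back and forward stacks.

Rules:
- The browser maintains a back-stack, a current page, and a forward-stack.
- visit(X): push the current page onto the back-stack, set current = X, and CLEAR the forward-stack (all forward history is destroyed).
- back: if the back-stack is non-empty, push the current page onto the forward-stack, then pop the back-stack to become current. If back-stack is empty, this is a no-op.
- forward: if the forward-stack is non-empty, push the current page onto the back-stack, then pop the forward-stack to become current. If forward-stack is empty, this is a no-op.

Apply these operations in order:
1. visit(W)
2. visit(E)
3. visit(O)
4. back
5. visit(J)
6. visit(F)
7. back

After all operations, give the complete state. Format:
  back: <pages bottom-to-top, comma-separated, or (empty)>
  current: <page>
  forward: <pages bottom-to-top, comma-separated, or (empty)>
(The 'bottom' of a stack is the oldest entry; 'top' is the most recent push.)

Answer: back: HOME,W,E
current: J
forward: F

Derivation:
After 1 (visit(W)): cur=W back=1 fwd=0
After 2 (visit(E)): cur=E back=2 fwd=0
After 3 (visit(O)): cur=O back=3 fwd=0
After 4 (back): cur=E back=2 fwd=1
After 5 (visit(J)): cur=J back=3 fwd=0
After 6 (visit(F)): cur=F back=4 fwd=0
After 7 (back): cur=J back=3 fwd=1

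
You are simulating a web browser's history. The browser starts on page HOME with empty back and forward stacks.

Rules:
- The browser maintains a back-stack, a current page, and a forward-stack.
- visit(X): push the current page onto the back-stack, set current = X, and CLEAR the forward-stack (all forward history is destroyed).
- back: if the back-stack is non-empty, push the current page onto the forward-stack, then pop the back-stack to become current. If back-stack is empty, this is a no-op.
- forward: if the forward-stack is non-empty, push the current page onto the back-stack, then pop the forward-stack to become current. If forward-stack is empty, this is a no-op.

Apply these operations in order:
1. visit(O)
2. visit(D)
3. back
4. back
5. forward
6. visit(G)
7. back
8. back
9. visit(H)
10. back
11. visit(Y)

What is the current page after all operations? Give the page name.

After 1 (visit(O)): cur=O back=1 fwd=0
After 2 (visit(D)): cur=D back=2 fwd=0
After 3 (back): cur=O back=1 fwd=1
After 4 (back): cur=HOME back=0 fwd=2
After 5 (forward): cur=O back=1 fwd=1
After 6 (visit(G)): cur=G back=2 fwd=0
After 7 (back): cur=O back=1 fwd=1
After 8 (back): cur=HOME back=0 fwd=2
After 9 (visit(H)): cur=H back=1 fwd=0
After 10 (back): cur=HOME back=0 fwd=1
After 11 (visit(Y)): cur=Y back=1 fwd=0

Answer: Y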